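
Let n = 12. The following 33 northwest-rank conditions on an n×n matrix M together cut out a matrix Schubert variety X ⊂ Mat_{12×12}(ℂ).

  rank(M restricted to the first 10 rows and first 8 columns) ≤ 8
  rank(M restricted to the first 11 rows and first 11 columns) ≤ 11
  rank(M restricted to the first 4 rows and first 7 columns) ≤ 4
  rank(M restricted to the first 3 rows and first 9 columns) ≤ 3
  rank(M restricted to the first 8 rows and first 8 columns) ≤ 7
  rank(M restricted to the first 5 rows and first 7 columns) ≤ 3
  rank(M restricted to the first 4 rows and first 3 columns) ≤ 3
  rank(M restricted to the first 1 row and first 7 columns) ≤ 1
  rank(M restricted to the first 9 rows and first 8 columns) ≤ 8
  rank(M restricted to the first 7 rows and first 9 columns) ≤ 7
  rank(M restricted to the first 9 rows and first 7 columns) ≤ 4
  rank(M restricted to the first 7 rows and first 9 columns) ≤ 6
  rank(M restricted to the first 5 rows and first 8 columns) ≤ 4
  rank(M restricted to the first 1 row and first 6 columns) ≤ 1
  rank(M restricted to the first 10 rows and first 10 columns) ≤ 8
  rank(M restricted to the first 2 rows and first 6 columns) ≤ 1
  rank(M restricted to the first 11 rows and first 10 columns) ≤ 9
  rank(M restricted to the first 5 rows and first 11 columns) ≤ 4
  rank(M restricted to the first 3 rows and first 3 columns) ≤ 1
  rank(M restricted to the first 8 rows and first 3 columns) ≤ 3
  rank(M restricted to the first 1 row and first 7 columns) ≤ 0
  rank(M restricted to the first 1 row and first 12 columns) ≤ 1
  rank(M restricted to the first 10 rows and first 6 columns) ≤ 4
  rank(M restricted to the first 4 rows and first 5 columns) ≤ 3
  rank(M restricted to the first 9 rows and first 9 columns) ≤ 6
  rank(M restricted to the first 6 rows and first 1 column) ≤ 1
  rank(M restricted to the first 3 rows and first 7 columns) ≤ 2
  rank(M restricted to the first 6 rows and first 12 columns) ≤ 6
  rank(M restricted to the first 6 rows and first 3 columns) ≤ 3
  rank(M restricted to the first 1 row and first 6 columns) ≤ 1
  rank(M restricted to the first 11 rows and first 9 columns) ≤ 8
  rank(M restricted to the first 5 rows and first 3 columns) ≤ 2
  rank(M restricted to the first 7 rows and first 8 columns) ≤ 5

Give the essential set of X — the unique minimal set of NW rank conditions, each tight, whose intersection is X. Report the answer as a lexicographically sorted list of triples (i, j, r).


Reconstructing r_w from the 33 given conditions:

  R[1]: 0 | 0 | 0 | 0 | 0 | 0 | 0 | 1 | 1 | 1 | 1 | 1
  R[2]: 1 | 1 | 1 | 1 | 1 | 1 | 1 | 2 | 2 | 2 | 2 | 2
  R[3]: 1 | 1 | 1 | 2 | 2 | 2 | 2 | 3 | 3 | 3 | 3 | 3
  R[4]: 1 | 2 | 2 | 3 | 3 | 3 | 3 | 4 | 4 | 4 | 4 | 4
  R[5]: 1 | 2 | 2 | 3 | 3 | 3 | 3 | 4 | 4 | 4 | 4 | 5
  R[6]: 1 | 2 | 3 | 4 | 4 | 4 | 4 | 5 | 5 | 5 | 5 | 6
  R[7]: 1 | 2 | 3 | 4 | 4 | 4 | 4 | 5 | 6 | 6 | 6 | 7
  R[8]: 1 | 2 | 3 | 4 | 4 | 4 | 4 | 5 | 6 | 7 | 7 | 8
  R[9]: 1 | 2 | 3 | 4 | 4 | 4 | 4 | 5 | 6 | 7 | 8 | 9
  R[10]: 1 | 2 | 3 | 4 | 4 | 4 | 5 | 6 | 7 | 8 | 9 | 10
  R[11]: 1 | 2 | 3 | 4 | 5 | 5 | 6 | 7 | 8 | 9 | 10 | 11
  R[12]: 1 | 2 | 3 | 4 | 5 | 6 | 7 | 8 | 9 | 10 | 11 | 12

so w = (8, 1, 4, 2, 12, 3, 9, 10, 11, 7, 5, 6).

|D(w)|=27, |Ess(w)|=7:

[(1, 7, 0), (3, 3, 1), (5, 3, 2), (5, 7, 3), (5, 11, 4), (9, 7, 4), (10, 6, 4)]


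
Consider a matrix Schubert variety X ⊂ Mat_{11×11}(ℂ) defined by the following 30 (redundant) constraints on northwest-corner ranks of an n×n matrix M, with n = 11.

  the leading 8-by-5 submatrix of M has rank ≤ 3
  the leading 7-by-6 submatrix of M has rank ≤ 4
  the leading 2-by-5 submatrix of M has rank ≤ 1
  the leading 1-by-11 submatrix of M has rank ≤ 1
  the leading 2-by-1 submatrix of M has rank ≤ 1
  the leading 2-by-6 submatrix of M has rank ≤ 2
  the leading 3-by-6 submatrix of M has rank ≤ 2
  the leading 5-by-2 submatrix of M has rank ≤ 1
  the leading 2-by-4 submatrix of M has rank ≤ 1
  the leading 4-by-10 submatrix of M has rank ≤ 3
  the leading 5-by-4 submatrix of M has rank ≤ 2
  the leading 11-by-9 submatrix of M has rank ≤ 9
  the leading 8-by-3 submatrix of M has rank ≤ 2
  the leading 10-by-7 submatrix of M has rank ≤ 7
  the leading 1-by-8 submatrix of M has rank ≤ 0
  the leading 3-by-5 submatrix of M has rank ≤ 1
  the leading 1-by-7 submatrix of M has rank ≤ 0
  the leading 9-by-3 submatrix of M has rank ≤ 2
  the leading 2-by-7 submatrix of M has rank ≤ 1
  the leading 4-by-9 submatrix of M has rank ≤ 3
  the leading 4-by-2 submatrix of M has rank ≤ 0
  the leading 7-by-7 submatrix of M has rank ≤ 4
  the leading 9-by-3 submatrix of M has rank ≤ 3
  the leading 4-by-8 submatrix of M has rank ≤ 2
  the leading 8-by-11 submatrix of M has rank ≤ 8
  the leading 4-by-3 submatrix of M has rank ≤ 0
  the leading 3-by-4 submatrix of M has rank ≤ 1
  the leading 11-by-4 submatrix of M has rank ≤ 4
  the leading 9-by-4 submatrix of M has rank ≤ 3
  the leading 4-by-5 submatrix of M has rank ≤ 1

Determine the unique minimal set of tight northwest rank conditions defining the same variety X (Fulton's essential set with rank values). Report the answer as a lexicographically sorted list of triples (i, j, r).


Rank table r_w(11×11) implied by the 30 constraints:

  R[1]: 0 0 0 0 0 0 0 0 1 1 1
  R[2]: 0 0 0 1 1 1 1 1 2 2 2
  R[3]: 0 0 0 1 1 2 2 2 3 3 3
  R[4]: 0 0 0 1 1 2 2 2 3 3 4
  R[5]: 1 1 1 2 2 3 3 3 4 4 5
  R[6]: 1 2 2 3 3 4 4 4 5 5 6
  R[7]: 1 2 2 3 3 4 4 5 6 6 7
  R[8]: 1 2 2 3 3 4 5 6 7 7 8
  R[9]: 1 2 2 3 4 5 6 7 8 8 9
  R[10]: 1 2 3 4 5 6 7 8 9 9 10
  R[11]: 1 2 3 4 5 6 7 8 9 10 11

second differences of R give the permutation w = (9, 4, 6, 11, 1, 2, 8, 7, 5, 3, 10).

Fulton essential set (8 of the 28 Rothe cells):

[(1, 8, 0), (4, 3, 0), (4, 5, 1), (4, 8, 2), (4, 10, 3), (7, 7, 4), (8, 5, 3), (9, 3, 2)]


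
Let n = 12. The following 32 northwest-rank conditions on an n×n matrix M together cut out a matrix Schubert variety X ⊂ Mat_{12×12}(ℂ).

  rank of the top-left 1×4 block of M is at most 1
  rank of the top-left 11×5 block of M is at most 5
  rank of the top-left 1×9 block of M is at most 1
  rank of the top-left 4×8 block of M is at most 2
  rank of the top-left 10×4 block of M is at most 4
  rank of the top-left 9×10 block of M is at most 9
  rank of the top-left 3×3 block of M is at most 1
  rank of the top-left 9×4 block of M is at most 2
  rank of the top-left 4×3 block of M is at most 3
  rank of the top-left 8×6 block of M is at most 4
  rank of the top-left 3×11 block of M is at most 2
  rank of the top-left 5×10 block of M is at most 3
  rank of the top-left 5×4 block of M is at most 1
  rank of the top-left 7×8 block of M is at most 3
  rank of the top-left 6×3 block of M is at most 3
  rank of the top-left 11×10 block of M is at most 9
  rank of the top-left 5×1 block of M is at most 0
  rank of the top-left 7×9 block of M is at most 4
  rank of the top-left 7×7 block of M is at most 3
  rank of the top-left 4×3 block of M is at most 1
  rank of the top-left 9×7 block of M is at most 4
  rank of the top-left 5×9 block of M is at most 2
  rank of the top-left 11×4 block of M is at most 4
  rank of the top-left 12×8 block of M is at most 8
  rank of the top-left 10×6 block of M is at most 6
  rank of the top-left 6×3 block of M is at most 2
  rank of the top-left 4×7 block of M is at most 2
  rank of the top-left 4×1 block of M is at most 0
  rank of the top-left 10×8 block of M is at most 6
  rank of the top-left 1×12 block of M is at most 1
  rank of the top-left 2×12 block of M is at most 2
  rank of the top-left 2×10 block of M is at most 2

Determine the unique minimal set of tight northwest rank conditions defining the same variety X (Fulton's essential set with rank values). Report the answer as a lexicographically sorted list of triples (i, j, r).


Computing R[i][j] = min implied NW-rank bound (n=12, 32 conditions):

  R[1]: 0 | 1 | 1 | 1 | 1 | 1 | 1 | 1 | 1 | 1 | 1 | 1
  R[2]: 0 | 1 | 1 | 1 | 2 | 2 | 2 | 2 | 2 | 2 | 2 | 2
  R[3]: 0 | 1 | 1 | 1 | 2 | 2 | 2 | 2 | 2 | 2 | 2 | 3
  R[4]: 0 | 1 | 1 | 1 | 2 | 2 | 2 | 2 | 2 | 3 | 3 | 4
  R[5]: 0 | 1 | 1 | 1 | 2 | 2 | 2 | 2 | 2 | 3 | 4 | 5
  R[6]: 1 | 2 | 2 | 2 | 3 | 3 | 3 | 3 | 3 | 4 | 5 | 6
  R[7]: 1 | 2 | 2 | 2 | 3 | 3 | 3 | 3 | 4 | 5 | 6 | 7
  R[8]: 1 | 2 | 2 | 2 | 3 | 4 | 4 | 4 | 5 | 6 | 7 | 8
  R[9]: 1 | 2 | 2 | 2 | 3 | 4 | 4 | 5 | 6 | 7 | 8 | 9
  R[10]: 1 | 2 | 3 | 3 | 4 | 5 | 5 | 6 | 7 | 8 | 9 | 10
  R[11]: 1 | 2 | 3 | 4 | 5 | 6 | 6 | 7 | 8 | 9 | 10 | 11
  R[12]: 1 | 2 | 3 | 4 | 5 | 6 | 7 | 8 | 9 | 10 | 11 | 12

giving w = (2, 5, 12, 10, 11, 1, 9, 6, 8, 3, 4, 7) via Δ²R.

Fulton essential set (7 of the 37 Rothe cells):

[(3, 11, 2), (5, 1, 0), (5, 4, 1), (5, 9, 2), (7, 8, 3), (9, 4, 2), (9, 7, 4)]


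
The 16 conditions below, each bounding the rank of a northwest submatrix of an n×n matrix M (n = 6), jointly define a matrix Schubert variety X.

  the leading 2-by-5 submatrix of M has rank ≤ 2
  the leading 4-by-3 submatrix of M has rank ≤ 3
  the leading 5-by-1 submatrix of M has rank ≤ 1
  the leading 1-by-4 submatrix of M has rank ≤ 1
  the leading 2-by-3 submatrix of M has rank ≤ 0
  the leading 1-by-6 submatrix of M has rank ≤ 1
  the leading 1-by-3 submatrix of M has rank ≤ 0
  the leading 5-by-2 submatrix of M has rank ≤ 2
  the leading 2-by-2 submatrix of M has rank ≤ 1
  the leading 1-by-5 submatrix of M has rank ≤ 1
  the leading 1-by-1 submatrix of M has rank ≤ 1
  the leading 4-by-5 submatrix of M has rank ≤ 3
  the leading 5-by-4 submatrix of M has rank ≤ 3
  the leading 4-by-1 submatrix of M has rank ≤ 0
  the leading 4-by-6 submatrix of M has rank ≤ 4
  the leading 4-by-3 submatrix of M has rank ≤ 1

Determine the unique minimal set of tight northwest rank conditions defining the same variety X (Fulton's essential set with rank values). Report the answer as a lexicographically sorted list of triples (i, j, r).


Computing R[i][j] = min implied NW-rank bound (n=6, 16 conditions):

  R[1]: 0 | 0 | 0 | 1 | 1 | 1
  R[2]: 0 | 0 | 0 | 1 | 2 | 2
  R[3]: 0 | 1 | 1 | 2 | 3 | 3
  R[4]: 0 | 1 | 1 | 2 | 3 | 4
  R[5]: 1 | 2 | 2 | 3 | 4 | 5
  R[6]: 1 | 2 | 3 | 4 | 5 | 6

second differences of R give the permutation w = (4, 5, 2, 6, 1, 3).

ℓ(w)=9; the 3 essential cells (i,j,r):

[(2, 3, 0), (4, 1, 0), (4, 3, 1)]


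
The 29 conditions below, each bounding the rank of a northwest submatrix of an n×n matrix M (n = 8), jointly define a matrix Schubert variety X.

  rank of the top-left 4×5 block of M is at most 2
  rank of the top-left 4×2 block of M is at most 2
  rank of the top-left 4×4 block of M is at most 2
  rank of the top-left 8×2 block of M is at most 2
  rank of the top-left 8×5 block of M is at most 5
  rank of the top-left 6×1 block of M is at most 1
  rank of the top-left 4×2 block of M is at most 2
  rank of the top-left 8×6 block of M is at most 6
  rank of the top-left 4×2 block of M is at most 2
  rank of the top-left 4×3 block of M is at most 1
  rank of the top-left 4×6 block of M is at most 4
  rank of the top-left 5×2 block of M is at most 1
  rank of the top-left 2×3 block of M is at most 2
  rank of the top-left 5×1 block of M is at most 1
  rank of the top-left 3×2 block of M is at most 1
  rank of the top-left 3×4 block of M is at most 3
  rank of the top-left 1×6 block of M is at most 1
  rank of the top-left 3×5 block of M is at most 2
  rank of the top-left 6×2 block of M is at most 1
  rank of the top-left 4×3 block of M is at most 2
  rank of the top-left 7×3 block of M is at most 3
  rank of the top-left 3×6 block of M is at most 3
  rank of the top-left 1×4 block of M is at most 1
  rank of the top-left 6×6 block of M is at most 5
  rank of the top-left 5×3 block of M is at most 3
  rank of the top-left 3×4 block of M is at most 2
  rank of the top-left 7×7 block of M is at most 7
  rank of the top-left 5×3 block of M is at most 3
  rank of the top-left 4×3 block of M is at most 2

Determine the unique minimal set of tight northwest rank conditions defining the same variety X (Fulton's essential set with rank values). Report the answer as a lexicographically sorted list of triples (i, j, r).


Propagating the 29 rank bounds to every northwest block:

  i=1: 1, 1, 1, 1, 1, 1, 1, 1
  i=2: 1, 1, 1, 2, 2, 2, 2, 2
  i=3: 1, 1, 1, 2, 2, 3, 3, 3
  i=4: 1, 1, 1, 2, 2, 3, 4, 4
  i=5: 1, 1, 2, 3, 3, 4, 5, 5
  i=6: 1, 1, 2, 3, 4, 5, 6, 6
  i=7: 1, 2, 3, 4, 5, 6, 7, 7
  i=8: 1, 2, 3, 4, 5, 6, 7, 8

so w = (1, 4, 6, 7, 3, 5, 2, 8).

3 SE-corners of the 10-cell Rothe diagram give Ess(w):

[(4, 3, 1), (4, 5, 2), (6, 2, 1)]


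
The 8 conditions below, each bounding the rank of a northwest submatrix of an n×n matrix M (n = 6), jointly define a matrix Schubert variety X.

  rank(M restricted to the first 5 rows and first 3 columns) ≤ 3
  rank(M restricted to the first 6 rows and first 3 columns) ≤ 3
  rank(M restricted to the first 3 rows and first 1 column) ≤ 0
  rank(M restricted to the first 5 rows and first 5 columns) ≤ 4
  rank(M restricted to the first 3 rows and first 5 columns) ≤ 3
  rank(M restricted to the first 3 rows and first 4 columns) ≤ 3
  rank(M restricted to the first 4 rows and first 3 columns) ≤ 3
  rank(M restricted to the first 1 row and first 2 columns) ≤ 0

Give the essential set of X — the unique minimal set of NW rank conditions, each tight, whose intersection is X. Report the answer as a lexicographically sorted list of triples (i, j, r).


Rank table r_w(6×6) implied by the 8 constraints:

  i=1: 0  0  1  1  1  1
  i=2: 0  1  2  2  2  2
  i=3: 0  1  2  3  3  3
  i=4: 1  2  3  4  4  4
  i=5: 1  2  3  4  4  5
  i=6: 1  2  3  4  5  6

giving w = (3, 2, 4, 1, 6, 5) via Δ²R.

Rothe diagram D(w) (5 cells), 3 SE-corners (essential conditions):

[(1, 2, 0), (3, 1, 0), (5, 5, 4)]


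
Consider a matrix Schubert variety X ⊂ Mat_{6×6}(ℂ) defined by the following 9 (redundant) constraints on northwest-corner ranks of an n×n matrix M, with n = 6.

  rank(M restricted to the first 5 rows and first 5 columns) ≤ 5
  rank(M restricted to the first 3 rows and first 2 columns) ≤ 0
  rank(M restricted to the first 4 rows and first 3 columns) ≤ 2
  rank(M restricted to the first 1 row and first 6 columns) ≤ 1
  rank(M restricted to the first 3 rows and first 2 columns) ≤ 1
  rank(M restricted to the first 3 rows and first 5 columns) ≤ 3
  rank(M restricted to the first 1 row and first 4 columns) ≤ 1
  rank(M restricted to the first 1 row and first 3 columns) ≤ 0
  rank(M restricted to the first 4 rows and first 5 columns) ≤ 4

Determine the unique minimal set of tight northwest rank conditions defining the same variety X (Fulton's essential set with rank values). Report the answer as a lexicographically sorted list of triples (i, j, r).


Reconstructing r_w from the 9 given conditions:

  row 1: 0 | 0 | 0 | 1 | 1 | 1
  row 2: 0 | 0 | 1 | 2 | 2 | 2
  row 3: 0 | 0 | 1 | 2 | 3 | 3
  row 4: 1 | 1 | 2 | 3 | 4 | 4
  row 5: 1 | 2 | 3 | 4 | 5 | 5
  row 6: 1 | 2 | 3 | 4 | 5 | 6

so w = (4, 3, 5, 1, 2, 6).

ℓ(w)=7; the 2 essential cells (i,j,r):

[(1, 3, 0), (3, 2, 0)]


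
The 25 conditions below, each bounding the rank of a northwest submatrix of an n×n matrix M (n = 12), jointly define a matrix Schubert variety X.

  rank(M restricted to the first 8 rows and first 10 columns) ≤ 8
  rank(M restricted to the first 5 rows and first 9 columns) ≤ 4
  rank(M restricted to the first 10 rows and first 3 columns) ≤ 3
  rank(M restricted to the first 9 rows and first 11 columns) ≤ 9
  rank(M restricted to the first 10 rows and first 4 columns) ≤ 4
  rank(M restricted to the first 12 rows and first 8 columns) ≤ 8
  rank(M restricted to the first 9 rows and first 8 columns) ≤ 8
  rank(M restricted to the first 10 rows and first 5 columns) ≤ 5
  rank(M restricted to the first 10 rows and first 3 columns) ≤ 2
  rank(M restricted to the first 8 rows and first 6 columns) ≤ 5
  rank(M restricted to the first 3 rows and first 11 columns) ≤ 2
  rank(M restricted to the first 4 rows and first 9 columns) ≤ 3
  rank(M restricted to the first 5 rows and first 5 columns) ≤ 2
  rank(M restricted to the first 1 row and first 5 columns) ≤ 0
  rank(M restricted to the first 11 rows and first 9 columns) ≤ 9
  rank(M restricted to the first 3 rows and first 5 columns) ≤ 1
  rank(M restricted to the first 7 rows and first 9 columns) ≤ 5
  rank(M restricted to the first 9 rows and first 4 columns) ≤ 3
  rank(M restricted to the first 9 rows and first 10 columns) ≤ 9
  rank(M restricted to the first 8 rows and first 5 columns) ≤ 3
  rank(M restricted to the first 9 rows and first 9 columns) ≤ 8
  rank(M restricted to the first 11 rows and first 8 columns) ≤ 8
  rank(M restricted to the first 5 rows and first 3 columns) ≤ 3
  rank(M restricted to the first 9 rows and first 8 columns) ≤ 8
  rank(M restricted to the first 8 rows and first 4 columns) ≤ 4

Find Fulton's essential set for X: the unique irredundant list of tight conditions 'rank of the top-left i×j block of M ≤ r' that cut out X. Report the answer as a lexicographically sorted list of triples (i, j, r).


Computing R[i][j] = min implied NW-rank bound (n=12, 25 conditions):

  R[1]: 0  0  0  0  0  1  1  1  1  1  1  1
  R[2]: 1  1  1  1  1  2  2  2  2  2  2  2
  R[3]: 1  1  1  1  1  2  2  2  2  2  2  3
  R[4]: 1  2  2  2  2  3  3  3  3  3  3  4
  R[5]: 1  2  2  2  2  3  4  4  4  4  4  5
  R[6]: 1  2  2  3  3  4  5  5  5  5  5  6
  R[7]: 1  2  2  3  3  4  5  5  5  6  6  7
  R[8]: 1  2  2  3  3  4  5  6  6  7  7  8
  R[9]: 1  2  2  3  4  5  6  7  7  8  8  9
  R[10]: 1  2  2  3  4  5  6  7  8  9  9  10
  R[11]: 1  2  3  4  5  6  7  8  9  10  10  11
  R[12]: 1  2  3  4  5  6  7  8  9  10  11  12

giving w = (6, 1, 12, 2, 7, 4, 10, 8, 5, 9, 3, 11) via Δ²R.

|D(w)|=26, |Ess(w)|=7:

[(1, 5, 0), (3, 5, 1), (3, 11, 2), (5, 5, 2), (7, 9, 5), (8, 5, 3), (10, 3, 2)]


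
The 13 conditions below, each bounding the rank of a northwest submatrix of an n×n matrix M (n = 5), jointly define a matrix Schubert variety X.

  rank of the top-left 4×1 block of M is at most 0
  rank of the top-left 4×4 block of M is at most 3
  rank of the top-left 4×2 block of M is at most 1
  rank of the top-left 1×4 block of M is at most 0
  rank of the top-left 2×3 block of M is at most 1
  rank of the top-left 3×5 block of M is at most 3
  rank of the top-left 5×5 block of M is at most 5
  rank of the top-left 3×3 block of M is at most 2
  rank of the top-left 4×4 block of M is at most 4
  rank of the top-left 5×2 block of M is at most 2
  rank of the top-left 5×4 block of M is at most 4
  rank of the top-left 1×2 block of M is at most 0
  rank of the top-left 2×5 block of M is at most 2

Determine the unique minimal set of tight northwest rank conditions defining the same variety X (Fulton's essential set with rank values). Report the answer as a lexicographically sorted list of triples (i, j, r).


Propagating the 13 rank bounds to every northwest block:

  0 | 0 | 0 | 0 | 1
  0 | 1 | 1 | 1 | 2
  0 | 1 | 2 | 2 | 3
  0 | 1 | 2 | 3 | 4
  1 | 2 | 3 | 4 | 5

giving w = (5, 2, 3, 4, 1) via Δ²R.

D(w) has 7 cells with 2 SE-corners; essential set:

[(1, 4, 0), (4, 1, 0)]


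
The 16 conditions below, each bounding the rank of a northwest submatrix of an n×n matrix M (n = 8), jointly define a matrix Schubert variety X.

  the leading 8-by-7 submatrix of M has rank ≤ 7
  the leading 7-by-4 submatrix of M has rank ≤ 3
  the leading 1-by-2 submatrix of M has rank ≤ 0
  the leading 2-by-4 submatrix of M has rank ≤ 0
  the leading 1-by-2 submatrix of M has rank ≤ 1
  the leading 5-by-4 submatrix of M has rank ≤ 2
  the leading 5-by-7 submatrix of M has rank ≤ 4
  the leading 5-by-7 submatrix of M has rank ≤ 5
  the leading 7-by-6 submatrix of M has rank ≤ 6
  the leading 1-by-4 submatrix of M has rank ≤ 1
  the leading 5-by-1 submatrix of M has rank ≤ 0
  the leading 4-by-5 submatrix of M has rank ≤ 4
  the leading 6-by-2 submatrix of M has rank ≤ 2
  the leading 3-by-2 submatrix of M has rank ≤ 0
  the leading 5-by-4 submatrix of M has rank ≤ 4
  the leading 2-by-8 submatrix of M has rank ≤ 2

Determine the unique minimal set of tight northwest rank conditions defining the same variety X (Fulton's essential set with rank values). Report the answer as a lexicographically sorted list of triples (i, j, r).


Reconstructing r_w from the 16 given conditions:

  R[1]: 0  0  0  0  1  1  1  1
  R[2]: 0  0  0  0  1  2  2  2
  R[3]: 0  0  1  1  2  3  3  3
  R[4]: 0  1  2  2  3  4  4  4
  R[5]: 0  1  2  2  3  4  4  5
  R[6]: 1  2  3  3  4  5  5  6
  R[7]: 1  2  3  3  4  5  6  7
  R[8]: 1  2  3  4  5  6  7  8

second differences of R give the permutation w = (5, 6, 3, 2, 8, 1, 7, 4).

Fulton essential set (6 of the 15 Rothe cells):

[(2, 4, 0), (3, 2, 0), (5, 1, 0), (5, 4, 2), (5, 7, 4), (7, 4, 3)]


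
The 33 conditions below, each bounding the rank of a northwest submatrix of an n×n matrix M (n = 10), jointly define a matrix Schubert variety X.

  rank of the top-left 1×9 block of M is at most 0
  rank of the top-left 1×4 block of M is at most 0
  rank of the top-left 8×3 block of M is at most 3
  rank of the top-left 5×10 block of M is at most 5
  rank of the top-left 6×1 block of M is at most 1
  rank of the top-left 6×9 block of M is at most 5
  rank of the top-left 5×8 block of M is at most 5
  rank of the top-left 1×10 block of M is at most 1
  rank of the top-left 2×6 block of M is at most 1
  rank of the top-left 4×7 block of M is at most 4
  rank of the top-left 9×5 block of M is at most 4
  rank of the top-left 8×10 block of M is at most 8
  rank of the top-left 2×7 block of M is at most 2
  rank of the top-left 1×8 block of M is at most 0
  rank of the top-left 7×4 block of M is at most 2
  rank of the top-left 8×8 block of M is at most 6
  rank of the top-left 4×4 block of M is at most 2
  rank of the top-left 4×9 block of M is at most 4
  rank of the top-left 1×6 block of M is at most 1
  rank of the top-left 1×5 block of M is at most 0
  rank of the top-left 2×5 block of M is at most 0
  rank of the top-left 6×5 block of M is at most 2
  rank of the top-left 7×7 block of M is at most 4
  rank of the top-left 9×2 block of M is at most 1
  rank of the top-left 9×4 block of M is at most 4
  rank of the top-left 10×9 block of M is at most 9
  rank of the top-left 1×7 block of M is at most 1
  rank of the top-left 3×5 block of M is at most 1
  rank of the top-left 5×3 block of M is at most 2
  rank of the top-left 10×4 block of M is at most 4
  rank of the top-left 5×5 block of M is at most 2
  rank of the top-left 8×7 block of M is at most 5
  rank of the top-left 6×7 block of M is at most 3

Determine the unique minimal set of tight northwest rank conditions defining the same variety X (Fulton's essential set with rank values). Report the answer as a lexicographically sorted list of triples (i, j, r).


Recovering R(i,j) via the rank-extension bound from the 33 conditions:

  row 1: 0  0  0  0  0  0  0  0  0  1
  row 2: 0  0  0  0  0  1  1  1  1  2
  row 3: 1  1  1  1  1  2  2  2  2  3
  row 4: 1  1  2  2  2  3  3  3  3  4
  row 5: 1  1  2  2  2  3  3  4  4  5
  row 6: 1  1  2  2  2  3  3  4  5  6
  row 7: 1  1  2  2  3  4  4  5  6  7
  row 8: 1  1  2  3  4  5  5  6  7  8
  row 9: 1  1  2  3  4  5  6  7  8  9
  row 10: 1  2  3  4  5  6  7  8  9  10

reading off 1-entries of Δ²R: w = (10, 6, 1, 3, 8, 9, 5, 4, 7, 2).

Fulton essential set (6 of the 27 Rothe cells):

[(1, 9, 0), (2, 5, 0), (6, 5, 2), (6, 7, 3), (7, 4, 2), (9, 2, 1)]


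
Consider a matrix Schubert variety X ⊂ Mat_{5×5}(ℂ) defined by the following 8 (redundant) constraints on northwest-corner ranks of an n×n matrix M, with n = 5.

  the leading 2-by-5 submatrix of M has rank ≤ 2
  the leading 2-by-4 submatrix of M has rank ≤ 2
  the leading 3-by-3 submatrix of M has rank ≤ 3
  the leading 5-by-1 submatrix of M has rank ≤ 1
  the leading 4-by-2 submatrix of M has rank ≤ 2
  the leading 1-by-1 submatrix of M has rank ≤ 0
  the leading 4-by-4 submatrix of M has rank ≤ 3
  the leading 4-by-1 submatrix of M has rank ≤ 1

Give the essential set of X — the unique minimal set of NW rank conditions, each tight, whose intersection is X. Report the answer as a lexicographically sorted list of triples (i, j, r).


Recovering R(i,j) via the rank-extension bound from the 8 conditions:

  row 1: 0, 1, 1, 1, 1
  row 2: 1, 2, 2, 2, 2
  row 3: 1, 2, 3, 3, 3
  row 4: 1, 2, 3, 3, 4
  row 5: 1, 2, 3, 4, 5

reading off 1-entries of Δ²R: w = (2, 1, 3, 5, 4).

Fulton essential set (2 of the 2 Rothe cells):

[(1, 1, 0), (4, 4, 3)]


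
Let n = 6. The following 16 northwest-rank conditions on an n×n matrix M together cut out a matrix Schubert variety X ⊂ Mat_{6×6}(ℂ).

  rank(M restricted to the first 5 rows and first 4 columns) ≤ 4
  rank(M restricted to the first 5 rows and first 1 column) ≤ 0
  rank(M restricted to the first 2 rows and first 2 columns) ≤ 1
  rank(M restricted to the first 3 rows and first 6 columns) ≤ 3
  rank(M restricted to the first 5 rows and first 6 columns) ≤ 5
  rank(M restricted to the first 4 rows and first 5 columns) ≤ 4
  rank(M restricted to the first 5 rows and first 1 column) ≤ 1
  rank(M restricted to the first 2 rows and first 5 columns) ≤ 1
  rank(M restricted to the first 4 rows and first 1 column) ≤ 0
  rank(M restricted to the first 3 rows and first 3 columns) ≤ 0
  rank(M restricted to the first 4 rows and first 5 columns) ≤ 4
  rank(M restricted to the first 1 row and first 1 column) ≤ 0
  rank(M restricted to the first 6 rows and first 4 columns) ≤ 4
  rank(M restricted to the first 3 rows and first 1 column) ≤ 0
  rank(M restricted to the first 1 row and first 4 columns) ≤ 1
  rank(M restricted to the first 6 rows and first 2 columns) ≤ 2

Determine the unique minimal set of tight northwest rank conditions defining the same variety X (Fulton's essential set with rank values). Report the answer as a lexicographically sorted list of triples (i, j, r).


Computing R[i][j] = min implied NW-rank bound (n=6, 16 conditions):

  0 | 0 | 0 | 1 | 1 | 1
  0 | 0 | 0 | 1 | 1 | 2
  0 | 0 | 0 | 1 | 2 | 3
  0 | 1 | 1 | 2 | 3 | 4
  0 | 1 | 2 | 3 | 4 | 5
  1 | 2 | 3 | 4 | 5 | 6

second differences of R give the permutation w = (4, 6, 5, 2, 3, 1).

|D(w)|=12, |Ess(w)|=3:

[(2, 5, 1), (3, 3, 0), (5, 1, 0)]


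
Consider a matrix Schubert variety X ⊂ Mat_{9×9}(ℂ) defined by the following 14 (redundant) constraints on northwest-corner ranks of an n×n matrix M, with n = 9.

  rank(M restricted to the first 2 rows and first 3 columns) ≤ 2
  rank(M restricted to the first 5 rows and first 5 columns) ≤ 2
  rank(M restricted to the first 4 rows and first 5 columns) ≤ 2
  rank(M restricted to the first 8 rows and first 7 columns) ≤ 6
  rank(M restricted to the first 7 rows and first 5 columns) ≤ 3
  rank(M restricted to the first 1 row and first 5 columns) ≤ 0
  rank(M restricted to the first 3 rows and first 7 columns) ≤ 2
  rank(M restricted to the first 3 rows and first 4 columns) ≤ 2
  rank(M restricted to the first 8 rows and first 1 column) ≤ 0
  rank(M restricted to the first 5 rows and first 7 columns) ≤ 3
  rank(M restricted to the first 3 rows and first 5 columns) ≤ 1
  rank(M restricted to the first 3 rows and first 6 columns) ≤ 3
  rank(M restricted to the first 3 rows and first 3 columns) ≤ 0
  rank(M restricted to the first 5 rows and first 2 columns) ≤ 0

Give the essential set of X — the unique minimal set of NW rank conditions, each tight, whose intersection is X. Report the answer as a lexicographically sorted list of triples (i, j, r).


Propagating the 14 rank bounds to every northwest block:

  row 1: 0 | 0 | 0 | 0 | 0 | 1 | 1 | 1 | 1
  row 2: 0 | 0 | 0 | 1 | 1 | 2 | 2 | 2 | 2
  row 3: 0 | 0 | 0 | 1 | 1 | 2 | 2 | 3 | 3
  row 4: 0 | 0 | 1 | 2 | 2 | 3 | 3 | 4 | 4
  row 5: 0 | 0 | 1 | 2 | 2 | 3 | 3 | 4 | 5
  row 6: 0 | 1 | 2 | 3 | 3 | 4 | 4 | 5 | 6
  row 7: 0 | 1 | 2 | 3 | 3 | 4 | 5 | 6 | 7
  row 8: 0 | 1 | 2 | 3 | 4 | 5 | 6 | 7 | 8
  row 9: 1 | 2 | 3 | 4 | 5 | 6 | 7 | 8 | 9

reading off 1-entries of Δ²R: w = (6, 4, 8, 3, 9, 2, 7, 5, 1).

Rothe diagram D(w) (23 cells), 9 SE-corners (essential conditions):

[(1, 5, 0), (3, 3, 0), (3, 5, 1), (3, 7, 2), (5, 2, 0), (5, 5, 2), (5, 7, 3), (7, 5, 3), (8, 1, 0)]


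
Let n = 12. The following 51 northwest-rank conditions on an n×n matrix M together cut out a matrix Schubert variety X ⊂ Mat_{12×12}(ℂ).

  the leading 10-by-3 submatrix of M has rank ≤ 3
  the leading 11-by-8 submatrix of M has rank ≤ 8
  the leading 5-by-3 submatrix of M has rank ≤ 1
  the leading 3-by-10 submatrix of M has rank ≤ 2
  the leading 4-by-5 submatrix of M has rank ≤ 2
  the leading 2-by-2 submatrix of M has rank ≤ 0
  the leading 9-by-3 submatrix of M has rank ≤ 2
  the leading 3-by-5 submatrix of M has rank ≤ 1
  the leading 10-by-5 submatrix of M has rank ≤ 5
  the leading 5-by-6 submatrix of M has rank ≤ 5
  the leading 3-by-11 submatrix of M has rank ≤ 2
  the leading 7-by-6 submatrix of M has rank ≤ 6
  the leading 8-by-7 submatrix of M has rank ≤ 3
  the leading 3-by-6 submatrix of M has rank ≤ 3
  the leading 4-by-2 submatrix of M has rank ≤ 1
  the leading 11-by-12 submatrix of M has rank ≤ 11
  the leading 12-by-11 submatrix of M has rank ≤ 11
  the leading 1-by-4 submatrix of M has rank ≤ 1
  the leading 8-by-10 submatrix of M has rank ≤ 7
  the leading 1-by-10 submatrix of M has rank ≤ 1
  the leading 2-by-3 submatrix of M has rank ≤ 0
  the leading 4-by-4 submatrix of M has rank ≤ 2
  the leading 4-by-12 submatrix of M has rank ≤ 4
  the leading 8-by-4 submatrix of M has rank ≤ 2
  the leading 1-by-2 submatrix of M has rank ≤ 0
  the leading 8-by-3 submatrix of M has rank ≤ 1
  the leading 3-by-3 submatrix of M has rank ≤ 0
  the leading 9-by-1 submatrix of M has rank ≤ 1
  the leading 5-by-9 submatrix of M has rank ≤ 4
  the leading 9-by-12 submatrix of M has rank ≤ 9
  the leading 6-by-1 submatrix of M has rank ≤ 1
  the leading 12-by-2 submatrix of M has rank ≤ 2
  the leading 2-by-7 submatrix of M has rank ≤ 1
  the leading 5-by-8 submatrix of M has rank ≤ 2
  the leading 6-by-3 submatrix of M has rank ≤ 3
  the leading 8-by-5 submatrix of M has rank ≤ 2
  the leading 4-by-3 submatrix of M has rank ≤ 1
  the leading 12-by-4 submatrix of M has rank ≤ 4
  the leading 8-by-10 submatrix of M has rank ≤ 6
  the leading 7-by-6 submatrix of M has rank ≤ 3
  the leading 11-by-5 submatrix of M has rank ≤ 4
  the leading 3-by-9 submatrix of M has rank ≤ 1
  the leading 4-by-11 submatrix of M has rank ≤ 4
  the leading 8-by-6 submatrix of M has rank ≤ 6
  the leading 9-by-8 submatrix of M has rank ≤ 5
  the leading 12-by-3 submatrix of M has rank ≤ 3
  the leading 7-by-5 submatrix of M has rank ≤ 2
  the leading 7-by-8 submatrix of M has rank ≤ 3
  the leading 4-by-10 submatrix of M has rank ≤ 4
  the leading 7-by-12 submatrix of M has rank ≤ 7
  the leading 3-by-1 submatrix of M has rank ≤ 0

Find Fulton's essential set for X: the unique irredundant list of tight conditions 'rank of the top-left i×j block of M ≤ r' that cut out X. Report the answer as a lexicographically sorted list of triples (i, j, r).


Recovering R(i,j) via the rank-extension bound from the 51 conditions:

  i=1: 0 | 0 | 0 | 1 | 1 | 1 | 1 | 1 | 1 | 1 | 1 | 1
  i=2: 0 | 0 | 0 | 1 | 1 | 1 | 1 | 1 | 1 | 2 | 2 | 2
  i=3: 0 | 0 | 0 | 1 | 1 | 1 | 1 | 1 | 1 | 2 | 2 | 3
  i=4: 1 | 1 | 1 | 2 | 2 | 2 | 2 | 2 | 2 | 3 | 3 | 4
  i=5: 1 | 1 | 1 | 2 | 2 | 2 | 2 | 2 | 3 | 4 | 4 | 5
  i=6: 1 | 1 | 1 | 2 | 2 | 3 | 3 | 3 | 4 | 5 | 5 | 6
  i=7: 1 | 1 | 1 | 2 | 2 | 3 | 3 | 3 | 4 | 5 | 6 | 7
  i=8: 1 | 1 | 1 | 2 | 2 | 3 | 3 | 4 | 5 | 6 | 7 | 8
  i=9: 1 | 2 | 2 | 3 | 3 | 4 | 4 | 5 | 6 | 7 | 8 | 9
  i=10: 1 | 2 | 3 | 4 | 4 | 5 | 5 | 6 | 7 | 8 | 9 | 10
  i=11: 1 | 2 | 3 | 4 | 4 | 5 | 6 | 7 | 8 | 9 | 10 | 11
  i=12: 1 | 2 | 3 | 4 | 5 | 6 | 7 | 8 | 9 | 10 | 11 | 12

giving w = (4, 10, 12, 1, 9, 6, 11, 8, 2, 3, 7, 5) via Δ²R.

9 SE-corners of the 39-cell Rothe diagram give Ess(w):

[(3, 3, 0), (3, 9, 1), (3, 11, 2), (5, 8, 2), (7, 8, 3), (8, 3, 1), (8, 5, 2), (8, 7, 3), (11, 5, 4)]


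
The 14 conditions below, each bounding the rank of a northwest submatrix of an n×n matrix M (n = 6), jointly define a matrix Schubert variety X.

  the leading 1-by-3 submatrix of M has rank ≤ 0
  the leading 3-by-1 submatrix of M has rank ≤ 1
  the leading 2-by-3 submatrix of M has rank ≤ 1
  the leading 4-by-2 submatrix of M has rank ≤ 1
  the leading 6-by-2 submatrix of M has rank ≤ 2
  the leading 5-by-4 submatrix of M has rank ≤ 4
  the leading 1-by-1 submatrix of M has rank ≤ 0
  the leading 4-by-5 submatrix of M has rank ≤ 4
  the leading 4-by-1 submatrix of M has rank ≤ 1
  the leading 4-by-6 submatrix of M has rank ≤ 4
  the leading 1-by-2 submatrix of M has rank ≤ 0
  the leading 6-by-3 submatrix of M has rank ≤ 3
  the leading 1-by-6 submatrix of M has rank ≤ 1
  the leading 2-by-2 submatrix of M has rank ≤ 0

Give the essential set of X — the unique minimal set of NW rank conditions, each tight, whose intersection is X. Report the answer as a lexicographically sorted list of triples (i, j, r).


Reconstructing r_w from the 14 given conditions:

  0 0 0 1 1 1
  0 0 1 2 2 2
  1 1 2 3 3 3
  1 1 2 3 4 4
  1 2 3 4 5 5
  1 2 3 4 5 6

second differences of R give the permutation w = (4, 3, 1, 5, 2, 6).

ℓ(w)=6; the 3 essential cells (i,j,r):

[(1, 3, 0), (2, 2, 0), (4, 2, 1)]


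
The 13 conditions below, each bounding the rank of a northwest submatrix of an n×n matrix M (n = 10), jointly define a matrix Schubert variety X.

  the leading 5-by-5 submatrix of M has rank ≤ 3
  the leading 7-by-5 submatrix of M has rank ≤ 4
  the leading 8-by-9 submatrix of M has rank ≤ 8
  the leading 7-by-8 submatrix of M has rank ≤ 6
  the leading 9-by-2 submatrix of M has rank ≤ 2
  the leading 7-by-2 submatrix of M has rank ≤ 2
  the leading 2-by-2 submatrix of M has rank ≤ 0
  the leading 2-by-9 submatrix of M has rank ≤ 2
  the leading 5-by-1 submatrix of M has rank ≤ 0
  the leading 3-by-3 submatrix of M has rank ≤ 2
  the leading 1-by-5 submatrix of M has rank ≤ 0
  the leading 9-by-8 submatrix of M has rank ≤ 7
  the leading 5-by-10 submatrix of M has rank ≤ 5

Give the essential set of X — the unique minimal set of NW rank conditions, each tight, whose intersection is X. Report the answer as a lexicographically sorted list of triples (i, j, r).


Computing R[i][j] = min implied NW-rank bound (n=10, 13 conditions):

  row 1: 0 | 0 | 0 | 0 | 0 | 1 | 1 | 1 | 1 | 1
  row 2: 0 | 0 | 1 | 1 | 1 | 2 | 2 | 2 | 2 | 2
  row 3: 0 | 1 | 2 | 2 | 2 | 3 | 3 | 3 | 3 | 3
  row 4: 0 | 1 | 2 | 3 | 3 | 4 | 4 | 4 | 4 | 4
  row 5: 0 | 1 | 2 | 3 | 3 | 4 | 5 | 5 | 5 | 5
  row 6: 1 | 2 | 3 | 4 | 4 | 5 | 6 | 6 | 6 | 6
  row 7: 1 | 2 | 3 | 4 | 4 | 5 | 6 | 6 | 7 | 7
  row 8: 1 | 2 | 3 | 4 | 5 | 6 | 7 | 7 | 8 | 8
  row 9: 1 | 2 | 3 | 4 | 5 | 6 | 7 | 7 | 8 | 9
  row 10: 1 | 2 | 3 | 4 | 5 | 6 | 7 | 8 | 9 | 10

reading off 1-entries of Δ²R: w = (6, 3, 2, 4, 7, 1, 9, 5, 10, 8).

7 SE-corners of the 14-cell Rothe diagram give Ess(w):

[(1, 5, 0), (2, 2, 0), (5, 1, 0), (5, 5, 3), (7, 5, 4), (7, 8, 6), (9, 8, 7)]


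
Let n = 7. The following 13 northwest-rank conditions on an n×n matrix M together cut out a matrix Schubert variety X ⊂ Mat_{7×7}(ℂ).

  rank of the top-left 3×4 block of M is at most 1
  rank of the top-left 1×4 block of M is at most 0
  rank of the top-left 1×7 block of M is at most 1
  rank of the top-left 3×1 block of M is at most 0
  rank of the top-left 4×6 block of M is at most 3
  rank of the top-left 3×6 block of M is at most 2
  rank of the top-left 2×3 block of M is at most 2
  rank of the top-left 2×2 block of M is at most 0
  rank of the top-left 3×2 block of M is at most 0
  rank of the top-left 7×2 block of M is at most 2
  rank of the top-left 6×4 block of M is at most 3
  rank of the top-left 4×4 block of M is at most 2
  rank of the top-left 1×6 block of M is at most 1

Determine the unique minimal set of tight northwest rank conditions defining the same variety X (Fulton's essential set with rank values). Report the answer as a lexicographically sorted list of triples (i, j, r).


Reconstructing r_w from the 13 given conditions:

  R[1]: 0, 0, 0, 0, 1, 1, 1
  R[2]: 0, 0, 1, 1, 2, 2, 2
  R[3]: 0, 0, 1, 1, 2, 2, 3
  R[4]: 1, 1, 2, 2, 3, 3, 4
  R[5]: 1, 2, 3, 3, 4, 4, 5
  R[6]: 1, 2, 3, 3, 4, 5, 6
  R[7]: 1, 2, 3, 4, 5, 6, 7

hence w(1..7) = (5, 3, 7, 1, 2, 6, 4).

Rothe diagram D(w) (11 cells), 5 SE-corners (essential conditions):

[(1, 4, 0), (3, 2, 0), (3, 4, 1), (3, 6, 2), (6, 4, 3)]


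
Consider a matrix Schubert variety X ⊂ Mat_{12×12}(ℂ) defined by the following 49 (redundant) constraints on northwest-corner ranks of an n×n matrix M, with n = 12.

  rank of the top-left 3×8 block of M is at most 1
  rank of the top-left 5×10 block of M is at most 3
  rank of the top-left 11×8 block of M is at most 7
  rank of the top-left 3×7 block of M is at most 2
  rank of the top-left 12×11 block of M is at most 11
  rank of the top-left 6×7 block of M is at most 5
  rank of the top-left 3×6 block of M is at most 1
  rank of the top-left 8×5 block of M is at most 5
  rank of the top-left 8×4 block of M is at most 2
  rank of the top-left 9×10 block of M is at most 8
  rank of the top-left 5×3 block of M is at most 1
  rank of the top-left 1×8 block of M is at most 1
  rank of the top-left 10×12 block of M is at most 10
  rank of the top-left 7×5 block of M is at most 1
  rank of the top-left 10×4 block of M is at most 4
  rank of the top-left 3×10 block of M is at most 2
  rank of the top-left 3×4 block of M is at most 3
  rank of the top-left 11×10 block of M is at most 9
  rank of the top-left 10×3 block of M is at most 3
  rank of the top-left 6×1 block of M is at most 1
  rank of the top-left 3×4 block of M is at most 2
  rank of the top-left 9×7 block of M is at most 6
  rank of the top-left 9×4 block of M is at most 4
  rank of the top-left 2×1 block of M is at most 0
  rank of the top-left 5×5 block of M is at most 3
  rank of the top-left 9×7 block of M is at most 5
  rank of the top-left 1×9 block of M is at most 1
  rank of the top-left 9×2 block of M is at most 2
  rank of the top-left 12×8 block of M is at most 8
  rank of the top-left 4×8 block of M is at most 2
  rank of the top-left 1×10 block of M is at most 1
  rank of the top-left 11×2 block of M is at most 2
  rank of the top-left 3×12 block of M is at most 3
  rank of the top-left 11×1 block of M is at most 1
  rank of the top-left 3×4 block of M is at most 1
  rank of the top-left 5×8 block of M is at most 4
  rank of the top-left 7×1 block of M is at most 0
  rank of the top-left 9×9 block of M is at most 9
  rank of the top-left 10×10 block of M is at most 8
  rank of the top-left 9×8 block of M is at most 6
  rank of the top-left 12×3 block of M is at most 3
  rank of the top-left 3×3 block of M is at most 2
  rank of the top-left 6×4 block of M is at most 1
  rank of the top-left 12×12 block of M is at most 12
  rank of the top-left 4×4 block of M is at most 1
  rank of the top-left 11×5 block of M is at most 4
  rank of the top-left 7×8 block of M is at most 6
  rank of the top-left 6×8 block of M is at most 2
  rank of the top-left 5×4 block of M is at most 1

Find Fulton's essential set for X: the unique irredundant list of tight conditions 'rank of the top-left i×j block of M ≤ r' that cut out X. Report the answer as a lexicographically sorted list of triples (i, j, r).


The tightest implied rank at each (i,j), from the 49 conditions:

  i=1: 0 1 1 1 1 1 1 1 1 1 1 1
  i=2: 0 1 1 1 1 1 1 1 2 2 2 2
  i=3: 0 1 1 1 1 1 1 1 2 2 3 3
  i=4: 0 1 1 1 1 2 2 2 3 3 4 4
  i=5: 0 1 1 1 1 2 2 2 3 3 4 5
  i=6: 0 1 1 1 1 2 2 2 3 4 5 6
  i=7: 0 1 1 1 1 2 3 3 4 5 6 7
  i=8: 1 2 2 2 2 3 4 4 5 6 7 8
  i=9: 1 2 3 3 3 4 5 5 6 7 8 9
  i=10: 1 2 3 4 4 5 6 6 7 8 9 10
  i=11: 1 2 3 4 4 5 6 7 8 9 10 11
  i=12: 1 2 3 4 5 6 7 8 9 10 11 12

the unique w with this rank table is (2, 9, 11, 6, 12, 10, 7, 1, 3, 4, 8, 5).

7 SE-corners of the 38-cell Rothe diagram give Ess(w):

[(3, 8, 1), (3, 10, 2), (5, 10, 3), (6, 8, 2), (7, 1, 0), (7, 5, 1), (11, 5, 4)]
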